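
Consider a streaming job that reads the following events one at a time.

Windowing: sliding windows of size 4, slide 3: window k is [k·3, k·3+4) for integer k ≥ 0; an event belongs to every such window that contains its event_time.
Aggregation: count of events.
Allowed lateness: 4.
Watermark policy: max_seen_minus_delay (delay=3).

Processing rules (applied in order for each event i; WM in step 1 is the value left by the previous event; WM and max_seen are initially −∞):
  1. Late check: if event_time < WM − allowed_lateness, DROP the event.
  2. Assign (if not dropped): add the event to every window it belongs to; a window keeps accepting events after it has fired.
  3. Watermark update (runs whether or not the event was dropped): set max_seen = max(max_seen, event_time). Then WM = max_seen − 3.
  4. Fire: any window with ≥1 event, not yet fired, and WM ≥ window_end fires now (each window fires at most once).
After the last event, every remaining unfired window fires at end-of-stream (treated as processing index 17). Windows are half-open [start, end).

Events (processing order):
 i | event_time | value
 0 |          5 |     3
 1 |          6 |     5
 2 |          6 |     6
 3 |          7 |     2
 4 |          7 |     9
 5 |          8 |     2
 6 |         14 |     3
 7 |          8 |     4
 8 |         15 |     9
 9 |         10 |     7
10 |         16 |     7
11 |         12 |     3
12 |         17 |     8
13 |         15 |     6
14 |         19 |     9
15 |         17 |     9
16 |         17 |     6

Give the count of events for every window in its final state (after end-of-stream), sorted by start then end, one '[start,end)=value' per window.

i=0 t=5 v=3: → [3,7); WM=2
i=1 t=6 v=5: → [6,10),[3,7); WM=3
i=2 t=6 v=6: → [6,10),[3,7); WM=3
i=3 t=7 v=2: → [6,10); WM=4
i=4 t=7 v=9: → [6,10); WM=4
i=5 t=8 v=2: → [6,10); WM=5
i=6 t=14 v=3: → [12,16); WM=11; [3,7) fires=3 [6,10) fires=5
i=7 t=8 v=4: → [6,10); WM=11
i=8 t=15 v=9: → [15,19),[12,16); WM=12
i=9 t=10 v=7: → [9,13); WM=12
i=10 t=16 v=7: → [15,19); WM=13; [9,13) fires=1
i=11 t=12 v=3: → [12,16),[9,13); WM=13
i=12 t=17 v=8: → [15,19); WM=14
i=13 t=15 v=6: → [15,19),[12,16); WM=14
i=14 t=19 v=9: → [18,22); WM=16; [12,16) fires=4
i=15 t=17 v=9: → [15,19); WM=16
i=16 t=17 v=6: → [15,19); WM=16

[3,7)=3 [6,10)=6 [9,13)=2 [12,16)=4 [15,19)=6 [18,22)=1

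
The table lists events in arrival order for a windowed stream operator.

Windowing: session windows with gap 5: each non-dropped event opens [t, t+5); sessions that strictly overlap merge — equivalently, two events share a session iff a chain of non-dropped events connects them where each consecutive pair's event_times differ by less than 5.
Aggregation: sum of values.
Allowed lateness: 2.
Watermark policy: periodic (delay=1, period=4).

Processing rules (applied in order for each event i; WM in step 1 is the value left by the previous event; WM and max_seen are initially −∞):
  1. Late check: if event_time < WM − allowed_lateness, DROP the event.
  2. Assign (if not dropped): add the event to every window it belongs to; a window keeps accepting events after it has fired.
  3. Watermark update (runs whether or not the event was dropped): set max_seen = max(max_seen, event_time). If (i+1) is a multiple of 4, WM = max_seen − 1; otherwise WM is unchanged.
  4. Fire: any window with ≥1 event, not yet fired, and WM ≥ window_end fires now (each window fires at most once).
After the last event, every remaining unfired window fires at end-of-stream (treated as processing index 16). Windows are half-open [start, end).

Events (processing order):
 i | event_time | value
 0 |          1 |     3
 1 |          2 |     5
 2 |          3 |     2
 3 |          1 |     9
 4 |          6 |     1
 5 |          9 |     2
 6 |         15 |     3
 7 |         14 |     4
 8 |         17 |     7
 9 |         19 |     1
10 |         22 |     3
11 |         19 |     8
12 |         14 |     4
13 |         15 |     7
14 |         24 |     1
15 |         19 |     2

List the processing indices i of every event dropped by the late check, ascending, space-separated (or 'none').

i=0 t=1 v=3: → [1,6); WM=−∞
i=1 t=2 v=5: → [1,7); WM=−∞
i=2 t=3 v=2: → [1,8); WM=−∞
i=3 t=1 v=9: → [1,8); WM=2
i=4 t=6 v=1: → [1,11); WM=2
i=5 t=9 v=2: → [1,14); WM=2
i=6 t=15 v=3: → [15,20); WM=2
i=7 t=14 v=4: → [14,20); WM=14
i=8 t=17 v=7: → [14,22); WM=14
i=9 t=19 v=1: → [14,24); WM=14
i=10 t=22 v=3: → [14,27); WM=14
i=11 t=19 v=8: → [14,27); WM=21
i=12 t=14 v=4: DROP (t<21-2); WM=21
i=13 t=15 v=7: DROP (t<21-2); WM=21
i=14 t=24 v=1: → [14,29); WM=21
i=15 t=19 v=2: → [14,29); WM=23

12 13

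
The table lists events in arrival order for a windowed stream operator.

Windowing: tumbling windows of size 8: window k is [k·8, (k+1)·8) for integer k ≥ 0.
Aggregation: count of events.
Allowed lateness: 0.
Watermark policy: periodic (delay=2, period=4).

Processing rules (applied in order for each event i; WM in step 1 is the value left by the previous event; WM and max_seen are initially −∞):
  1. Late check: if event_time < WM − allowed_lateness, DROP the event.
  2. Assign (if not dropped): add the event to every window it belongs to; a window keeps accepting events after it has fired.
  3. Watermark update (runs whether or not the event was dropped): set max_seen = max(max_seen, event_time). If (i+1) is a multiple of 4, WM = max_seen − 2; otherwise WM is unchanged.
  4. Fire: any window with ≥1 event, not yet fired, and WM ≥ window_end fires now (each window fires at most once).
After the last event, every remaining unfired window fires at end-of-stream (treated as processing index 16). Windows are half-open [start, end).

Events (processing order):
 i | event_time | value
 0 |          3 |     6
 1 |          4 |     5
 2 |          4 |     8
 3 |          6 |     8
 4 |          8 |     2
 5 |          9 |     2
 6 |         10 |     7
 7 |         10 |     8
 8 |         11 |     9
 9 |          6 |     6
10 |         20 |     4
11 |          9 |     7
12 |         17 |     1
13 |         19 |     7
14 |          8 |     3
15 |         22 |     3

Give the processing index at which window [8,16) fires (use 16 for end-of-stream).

i=0 t=3 v=6: → [0,8); WM=−∞
i=1 t=4 v=5: → [0,8); WM=−∞
i=2 t=4 v=8: → [0,8); WM=−∞
i=3 t=6 v=8: → [0,8); WM=4
i=4 t=8 v=2: → [8,16); WM=4
i=5 t=9 v=2: → [8,16); WM=4
i=6 t=10 v=7: → [8,16); WM=4
i=7 t=10 v=8: → [8,16); WM=8; [0,8) fires=4
i=8 t=11 v=9: → [8,16); WM=8
i=9 t=6 v=6: DROP (t<8-0); WM=8
i=10 t=20 v=4: → [16,24); WM=8
i=11 t=9 v=7: → [8,16); WM=18; [8,16) fires=6
i=12 t=17 v=1: DROP (t<18-0); WM=18
i=13 t=19 v=7: → [16,24); WM=18
i=14 t=8 v=3: DROP (t<18-0); WM=18
i=15 t=22 v=3: → [16,24); WM=20

11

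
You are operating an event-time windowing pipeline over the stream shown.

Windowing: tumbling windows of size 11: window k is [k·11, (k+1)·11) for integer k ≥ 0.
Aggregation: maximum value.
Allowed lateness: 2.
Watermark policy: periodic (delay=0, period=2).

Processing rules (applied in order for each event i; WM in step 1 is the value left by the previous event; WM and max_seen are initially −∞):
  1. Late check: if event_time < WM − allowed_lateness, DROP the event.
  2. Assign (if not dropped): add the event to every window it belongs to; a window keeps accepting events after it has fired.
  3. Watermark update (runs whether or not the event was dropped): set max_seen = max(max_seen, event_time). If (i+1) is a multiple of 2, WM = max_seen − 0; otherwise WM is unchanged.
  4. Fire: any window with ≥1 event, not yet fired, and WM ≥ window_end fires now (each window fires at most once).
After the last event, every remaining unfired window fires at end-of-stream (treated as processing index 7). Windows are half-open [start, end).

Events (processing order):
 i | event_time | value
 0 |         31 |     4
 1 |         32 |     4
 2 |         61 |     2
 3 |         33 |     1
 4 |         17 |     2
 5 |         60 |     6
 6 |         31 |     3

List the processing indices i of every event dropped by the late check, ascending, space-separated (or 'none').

4 6

i=0 t=31 v=4: → [22,33); WM=−∞
i=1 t=32 v=4: → [22,33); WM=32
i=2 t=61 v=2: → [55,66); WM=32
i=3 t=33 v=1: → [33,44); WM=61; [22,33) fires=4 [33,44) fires=1
i=4 t=17 v=2: DROP (t<61-2); WM=61
i=5 t=60 v=6: → [55,66); WM=61
i=6 t=31 v=3: DROP (t<61-2); WM=61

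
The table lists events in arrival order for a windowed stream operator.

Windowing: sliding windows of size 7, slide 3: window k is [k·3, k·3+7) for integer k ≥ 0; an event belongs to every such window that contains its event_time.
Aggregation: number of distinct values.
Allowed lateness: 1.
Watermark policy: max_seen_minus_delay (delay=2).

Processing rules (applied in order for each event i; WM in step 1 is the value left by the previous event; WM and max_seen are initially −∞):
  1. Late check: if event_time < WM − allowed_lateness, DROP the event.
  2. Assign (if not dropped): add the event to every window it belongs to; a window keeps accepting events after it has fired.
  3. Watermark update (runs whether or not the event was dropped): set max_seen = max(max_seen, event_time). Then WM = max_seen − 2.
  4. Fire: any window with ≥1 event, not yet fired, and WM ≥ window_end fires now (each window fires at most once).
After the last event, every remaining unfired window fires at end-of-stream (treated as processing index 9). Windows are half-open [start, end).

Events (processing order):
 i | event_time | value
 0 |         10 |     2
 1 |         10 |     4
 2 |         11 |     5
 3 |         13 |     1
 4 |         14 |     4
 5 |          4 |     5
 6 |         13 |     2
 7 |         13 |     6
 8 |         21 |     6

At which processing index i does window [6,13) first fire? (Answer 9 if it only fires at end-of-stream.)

i=0 t=10 v=2: → [9,16),[6,13); WM=8
i=1 t=10 v=4: → [9,16),[6,13); WM=8
i=2 t=11 v=5: → [9,16),[6,13); WM=9
i=3 t=13 v=1: → [12,19),[9,16); WM=11
i=4 t=14 v=4: → [12,19),[9,16); WM=12
i=5 t=4 v=5: DROP (t<12-1); WM=12
i=6 t=13 v=2: → [12,19),[9,16); WM=12
i=7 t=13 v=6: → [12,19),[9,16); WM=12
i=8 t=21 v=6: → [21,28),[18,25),[15,22); WM=19; [6,13) fires=3 [9,16) fires=5 [12,19) fires=4

8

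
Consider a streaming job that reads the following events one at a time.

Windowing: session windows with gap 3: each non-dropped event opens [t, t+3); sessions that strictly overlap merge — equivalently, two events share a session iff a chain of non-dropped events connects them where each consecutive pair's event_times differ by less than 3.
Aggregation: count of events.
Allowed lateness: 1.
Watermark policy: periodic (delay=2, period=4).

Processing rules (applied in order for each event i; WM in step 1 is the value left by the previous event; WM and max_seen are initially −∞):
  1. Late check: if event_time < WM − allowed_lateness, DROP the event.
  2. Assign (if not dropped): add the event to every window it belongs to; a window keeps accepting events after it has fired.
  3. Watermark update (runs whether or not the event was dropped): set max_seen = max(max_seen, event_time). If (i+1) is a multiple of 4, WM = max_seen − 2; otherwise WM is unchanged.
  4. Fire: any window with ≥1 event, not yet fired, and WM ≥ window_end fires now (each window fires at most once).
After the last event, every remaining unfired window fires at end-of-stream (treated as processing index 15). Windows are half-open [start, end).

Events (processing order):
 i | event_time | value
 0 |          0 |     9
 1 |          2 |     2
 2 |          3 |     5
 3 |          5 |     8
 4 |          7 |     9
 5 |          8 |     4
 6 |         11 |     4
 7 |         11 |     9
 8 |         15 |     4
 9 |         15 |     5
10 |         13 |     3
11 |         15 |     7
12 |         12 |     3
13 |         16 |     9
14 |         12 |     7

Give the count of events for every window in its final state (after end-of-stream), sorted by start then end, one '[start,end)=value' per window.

i=0 t=0 v=9: → [0,3); WM=−∞
i=1 t=2 v=2: → [0,5); WM=−∞
i=2 t=3 v=5: → [0,6); WM=−∞
i=3 t=5 v=8: → [0,8); WM=3
i=4 t=7 v=9: → [0,10); WM=3
i=5 t=8 v=4: → [0,11); WM=3
i=6 t=11 v=4: → [11,14); WM=3
i=7 t=11 v=9: → [11,14); WM=9
i=8 t=15 v=4: → [15,18); WM=9
i=9 t=15 v=5: → [15,18); WM=9
i=10 t=13 v=3: → [11,18); WM=9
i=11 t=15 v=7: → [11,18); WM=13
i=12 t=12 v=3: → [11,18); WM=13
i=13 t=16 v=9: → [11,19); WM=13
i=14 t=12 v=7: → [11,19); WM=13

[0,11)=6 [11,19)=9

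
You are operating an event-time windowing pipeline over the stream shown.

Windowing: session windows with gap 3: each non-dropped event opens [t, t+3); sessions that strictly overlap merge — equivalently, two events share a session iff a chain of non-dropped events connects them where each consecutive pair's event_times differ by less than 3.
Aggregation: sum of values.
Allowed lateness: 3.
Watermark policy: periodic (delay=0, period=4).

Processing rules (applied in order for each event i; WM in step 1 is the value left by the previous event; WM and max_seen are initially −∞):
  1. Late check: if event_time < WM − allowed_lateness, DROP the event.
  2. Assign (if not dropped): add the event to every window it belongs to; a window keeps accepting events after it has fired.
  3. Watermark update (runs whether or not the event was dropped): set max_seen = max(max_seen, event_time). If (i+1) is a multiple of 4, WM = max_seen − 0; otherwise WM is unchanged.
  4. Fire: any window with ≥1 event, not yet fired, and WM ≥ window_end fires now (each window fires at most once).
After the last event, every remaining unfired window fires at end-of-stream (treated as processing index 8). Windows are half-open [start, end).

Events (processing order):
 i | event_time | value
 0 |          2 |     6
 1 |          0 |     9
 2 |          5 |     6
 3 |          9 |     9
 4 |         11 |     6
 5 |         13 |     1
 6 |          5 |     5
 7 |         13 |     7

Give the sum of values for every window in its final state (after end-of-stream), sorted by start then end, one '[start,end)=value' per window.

[0,5)=15 [5,8)=6 [9,16)=23

i=0 t=2 v=6: → [2,5); WM=−∞
i=1 t=0 v=9: → [0,5); WM=−∞
i=2 t=5 v=6: → [5,8); WM=−∞
i=3 t=9 v=9: → [9,12); WM=9
i=4 t=11 v=6: → [9,14); WM=9
i=5 t=13 v=1: → [9,16); WM=9
i=6 t=5 v=5: DROP (t<9-3); WM=9
i=7 t=13 v=7: → [9,16); WM=13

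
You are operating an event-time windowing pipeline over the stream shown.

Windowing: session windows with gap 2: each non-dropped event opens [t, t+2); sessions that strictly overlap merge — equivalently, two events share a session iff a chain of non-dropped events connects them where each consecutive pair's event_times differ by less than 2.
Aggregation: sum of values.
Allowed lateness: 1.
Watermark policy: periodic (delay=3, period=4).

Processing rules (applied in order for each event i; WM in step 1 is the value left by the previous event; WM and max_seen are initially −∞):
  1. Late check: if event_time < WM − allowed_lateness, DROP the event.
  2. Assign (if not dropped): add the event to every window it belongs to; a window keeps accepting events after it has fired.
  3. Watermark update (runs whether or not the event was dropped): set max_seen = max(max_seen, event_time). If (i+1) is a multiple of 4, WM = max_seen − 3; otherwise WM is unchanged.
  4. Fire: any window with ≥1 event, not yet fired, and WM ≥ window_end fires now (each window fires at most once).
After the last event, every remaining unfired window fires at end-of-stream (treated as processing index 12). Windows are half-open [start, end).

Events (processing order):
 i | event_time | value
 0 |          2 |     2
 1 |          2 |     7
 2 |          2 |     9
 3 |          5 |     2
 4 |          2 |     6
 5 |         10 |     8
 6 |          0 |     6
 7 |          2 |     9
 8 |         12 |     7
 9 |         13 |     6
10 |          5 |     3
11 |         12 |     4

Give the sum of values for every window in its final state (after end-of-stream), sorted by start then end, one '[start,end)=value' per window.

i=0 t=2 v=2: → [2,4); WM=−∞
i=1 t=2 v=7: → [2,4); WM=−∞
i=2 t=2 v=9: → [2,4); WM=−∞
i=3 t=5 v=2: → [5,7); WM=2
i=4 t=2 v=6: → [2,4); WM=2
i=5 t=10 v=8: → [10,12); WM=2
i=6 t=0 v=6: DROP (t<2-1); WM=2
i=7 t=2 v=9: → [2,4); WM=7
i=8 t=12 v=7: → [12,14); WM=7
i=9 t=13 v=6: → [12,15); WM=7
i=10 t=5 v=3: DROP (t<7-1); WM=7
i=11 t=12 v=4: → [12,15); WM=10

[2,4)=33 [5,7)=2 [10,12)=8 [12,15)=17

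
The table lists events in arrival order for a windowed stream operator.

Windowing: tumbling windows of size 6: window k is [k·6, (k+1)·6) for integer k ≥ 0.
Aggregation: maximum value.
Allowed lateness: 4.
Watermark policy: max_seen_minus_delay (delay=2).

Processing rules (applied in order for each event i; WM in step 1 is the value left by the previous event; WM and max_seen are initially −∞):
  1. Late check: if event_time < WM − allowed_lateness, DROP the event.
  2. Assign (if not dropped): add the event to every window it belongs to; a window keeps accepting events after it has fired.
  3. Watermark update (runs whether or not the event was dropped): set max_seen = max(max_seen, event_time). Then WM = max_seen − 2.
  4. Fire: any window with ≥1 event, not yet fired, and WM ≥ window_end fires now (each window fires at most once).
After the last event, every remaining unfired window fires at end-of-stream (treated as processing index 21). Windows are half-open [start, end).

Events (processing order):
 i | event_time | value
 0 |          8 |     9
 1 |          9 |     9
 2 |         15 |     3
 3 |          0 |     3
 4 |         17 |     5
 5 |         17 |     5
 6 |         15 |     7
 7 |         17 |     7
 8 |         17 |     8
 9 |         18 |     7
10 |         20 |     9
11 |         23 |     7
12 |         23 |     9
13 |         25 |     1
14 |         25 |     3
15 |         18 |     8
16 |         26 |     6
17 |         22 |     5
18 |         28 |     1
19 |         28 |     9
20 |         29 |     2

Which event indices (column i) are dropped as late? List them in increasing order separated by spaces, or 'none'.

3 15

i=0 t=8 v=9: → [6,12); WM=6
i=1 t=9 v=9: → [6,12); WM=7
i=2 t=15 v=3: → [12,18); WM=13; [6,12) fires=9
i=3 t=0 v=3: DROP (t<13-4); WM=13
i=4 t=17 v=5: → [12,18); WM=15
i=5 t=17 v=5: → [12,18); WM=15
i=6 t=15 v=7: → [12,18); WM=15
i=7 t=17 v=7: → [12,18); WM=15
i=8 t=17 v=8: → [12,18); WM=15
i=9 t=18 v=7: → [18,24); WM=16
i=10 t=20 v=9: → [18,24); WM=18; [12,18) fires=8
i=11 t=23 v=7: → [18,24); WM=21
i=12 t=23 v=9: → [18,24); WM=21
i=13 t=25 v=1: → [24,30); WM=23
i=14 t=25 v=3: → [24,30); WM=23
i=15 t=18 v=8: DROP (t<23-4); WM=23
i=16 t=26 v=6: → [24,30); WM=24; [18,24) fires=9
i=17 t=22 v=5: → [18,24); WM=24
i=18 t=28 v=1: → [24,30); WM=26
i=19 t=28 v=9: → [24,30); WM=26
i=20 t=29 v=2: → [24,30); WM=27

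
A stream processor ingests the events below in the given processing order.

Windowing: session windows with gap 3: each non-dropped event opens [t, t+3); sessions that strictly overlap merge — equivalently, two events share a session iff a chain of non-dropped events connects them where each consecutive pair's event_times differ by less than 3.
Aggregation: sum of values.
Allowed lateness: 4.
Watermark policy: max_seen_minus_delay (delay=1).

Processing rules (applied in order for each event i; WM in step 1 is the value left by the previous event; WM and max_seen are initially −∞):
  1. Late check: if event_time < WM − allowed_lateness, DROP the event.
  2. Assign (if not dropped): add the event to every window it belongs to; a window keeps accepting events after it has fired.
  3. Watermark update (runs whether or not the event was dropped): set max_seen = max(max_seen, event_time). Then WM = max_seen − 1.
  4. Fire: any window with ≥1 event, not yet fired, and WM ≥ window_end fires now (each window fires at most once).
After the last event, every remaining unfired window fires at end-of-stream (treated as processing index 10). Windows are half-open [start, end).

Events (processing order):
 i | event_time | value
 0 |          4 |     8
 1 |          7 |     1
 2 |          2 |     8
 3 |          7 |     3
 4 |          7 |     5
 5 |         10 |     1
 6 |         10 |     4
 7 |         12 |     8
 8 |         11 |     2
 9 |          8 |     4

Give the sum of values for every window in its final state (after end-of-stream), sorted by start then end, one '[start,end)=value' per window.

i=0 t=4 v=8: → [4,7); WM=3
i=1 t=7 v=1: → [7,10); WM=6
i=2 t=2 v=8: → [2,7); WM=6
i=3 t=7 v=3: → [7,10); WM=6
i=4 t=7 v=5: → [7,10); WM=6
i=5 t=10 v=1: → [10,13); WM=9
i=6 t=10 v=4: → [10,13); WM=9
i=7 t=12 v=8: → [10,15); WM=11
i=8 t=11 v=2: → [10,15); WM=11
i=9 t=8 v=4: → [7,15); WM=11

[2,7)=16 [7,15)=28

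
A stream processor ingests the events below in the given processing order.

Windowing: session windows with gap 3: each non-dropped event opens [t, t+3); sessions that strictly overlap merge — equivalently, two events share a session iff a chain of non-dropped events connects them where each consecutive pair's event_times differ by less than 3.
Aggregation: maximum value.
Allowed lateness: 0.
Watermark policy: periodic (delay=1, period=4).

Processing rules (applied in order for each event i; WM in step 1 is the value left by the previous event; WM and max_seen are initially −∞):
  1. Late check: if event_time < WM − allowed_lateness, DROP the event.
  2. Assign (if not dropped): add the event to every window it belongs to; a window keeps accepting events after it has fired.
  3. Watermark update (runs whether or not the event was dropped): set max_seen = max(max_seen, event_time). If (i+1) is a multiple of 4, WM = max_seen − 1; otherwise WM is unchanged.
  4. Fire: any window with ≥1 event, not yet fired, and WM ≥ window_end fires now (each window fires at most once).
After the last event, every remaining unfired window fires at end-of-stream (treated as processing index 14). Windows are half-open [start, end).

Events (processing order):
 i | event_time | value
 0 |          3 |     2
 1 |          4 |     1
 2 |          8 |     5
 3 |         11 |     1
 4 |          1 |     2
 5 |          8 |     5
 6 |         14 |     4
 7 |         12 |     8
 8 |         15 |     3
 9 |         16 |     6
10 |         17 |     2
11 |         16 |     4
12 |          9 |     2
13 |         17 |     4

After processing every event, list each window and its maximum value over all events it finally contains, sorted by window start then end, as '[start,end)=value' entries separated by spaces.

[3,7)=2 [8,11)=5 [11,20)=8

i=0 t=3 v=2: → [3,6); WM=−∞
i=1 t=4 v=1: → [3,7); WM=−∞
i=2 t=8 v=5: → [8,11); WM=−∞
i=3 t=11 v=1: → [11,14); WM=10
i=4 t=1 v=2: DROP (t<10-0); WM=10
i=5 t=8 v=5: DROP (t<10-0); WM=10
i=6 t=14 v=4: → [14,17); WM=10
i=7 t=12 v=8: → [11,17); WM=13
i=8 t=15 v=3: → [11,18); WM=13
i=9 t=16 v=6: → [11,19); WM=13
i=10 t=17 v=2: → [11,20); WM=13
i=11 t=16 v=4: → [11,20); WM=16
i=12 t=9 v=2: DROP (t<16-0); WM=16
i=13 t=17 v=4: → [11,20); WM=16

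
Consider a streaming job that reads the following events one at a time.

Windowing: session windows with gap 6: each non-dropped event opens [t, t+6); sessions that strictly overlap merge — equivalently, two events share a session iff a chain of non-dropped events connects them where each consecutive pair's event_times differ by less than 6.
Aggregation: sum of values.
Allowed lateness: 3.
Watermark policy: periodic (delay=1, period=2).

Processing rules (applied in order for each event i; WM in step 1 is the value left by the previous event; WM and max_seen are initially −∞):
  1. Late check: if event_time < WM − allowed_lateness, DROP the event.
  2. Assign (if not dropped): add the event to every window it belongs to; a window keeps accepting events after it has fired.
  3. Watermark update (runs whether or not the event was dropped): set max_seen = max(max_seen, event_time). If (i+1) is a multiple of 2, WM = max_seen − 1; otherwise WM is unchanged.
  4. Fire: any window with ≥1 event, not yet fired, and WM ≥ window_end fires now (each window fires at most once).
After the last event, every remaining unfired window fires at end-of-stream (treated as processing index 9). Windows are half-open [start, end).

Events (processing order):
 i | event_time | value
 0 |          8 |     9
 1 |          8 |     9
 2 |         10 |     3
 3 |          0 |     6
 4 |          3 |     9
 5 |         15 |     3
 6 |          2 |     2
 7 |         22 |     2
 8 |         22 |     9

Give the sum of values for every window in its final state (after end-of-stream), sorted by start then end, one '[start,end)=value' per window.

i=0 t=8 v=9: → [8,14); WM=−∞
i=1 t=8 v=9: → [8,14); WM=7
i=2 t=10 v=3: → [8,16); WM=7
i=3 t=0 v=6: DROP (t<7-3); WM=9
i=4 t=3 v=9: DROP (t<9-3); WM=9
i=5 t=15 v=3: → [8,21); WM=14
i=6 t=2 v=2: DROP (t<14-3); WM=14
i=7 t=22 v=2: → [22,28); WM=21
i=8 t=22 v=9: → [22,28); WM=21

[8,21)=24 [22,28)=11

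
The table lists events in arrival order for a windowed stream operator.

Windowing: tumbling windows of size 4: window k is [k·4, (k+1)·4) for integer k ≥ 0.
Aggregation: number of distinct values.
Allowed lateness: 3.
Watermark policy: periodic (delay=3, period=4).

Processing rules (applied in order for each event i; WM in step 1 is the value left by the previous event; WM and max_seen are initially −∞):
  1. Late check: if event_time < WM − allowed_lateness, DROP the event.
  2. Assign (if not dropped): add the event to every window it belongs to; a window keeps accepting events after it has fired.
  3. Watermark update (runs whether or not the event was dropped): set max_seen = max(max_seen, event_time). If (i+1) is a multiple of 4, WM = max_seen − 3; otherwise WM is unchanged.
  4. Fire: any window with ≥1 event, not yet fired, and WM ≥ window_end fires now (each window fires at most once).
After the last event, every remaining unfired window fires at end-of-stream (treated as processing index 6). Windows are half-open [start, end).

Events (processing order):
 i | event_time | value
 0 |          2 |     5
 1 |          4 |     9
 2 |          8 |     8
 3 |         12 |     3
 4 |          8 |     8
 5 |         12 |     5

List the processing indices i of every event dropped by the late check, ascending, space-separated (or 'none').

i=0 t=2 v=5: → [0,4); WM=−∞
i=1 t=4 v=9: → [4,8); WM=−∞
i=2 t=8 v=8: → [8,12); WM=−∞
i=3 t=12 v=3: → [12,16); WM=9; [0,4) fires=1 [4,8) fires=1
i=4 t=8 v=8: → [8,12); WM=9
i=5 t=12 v=5: → [12,16); WM=9

none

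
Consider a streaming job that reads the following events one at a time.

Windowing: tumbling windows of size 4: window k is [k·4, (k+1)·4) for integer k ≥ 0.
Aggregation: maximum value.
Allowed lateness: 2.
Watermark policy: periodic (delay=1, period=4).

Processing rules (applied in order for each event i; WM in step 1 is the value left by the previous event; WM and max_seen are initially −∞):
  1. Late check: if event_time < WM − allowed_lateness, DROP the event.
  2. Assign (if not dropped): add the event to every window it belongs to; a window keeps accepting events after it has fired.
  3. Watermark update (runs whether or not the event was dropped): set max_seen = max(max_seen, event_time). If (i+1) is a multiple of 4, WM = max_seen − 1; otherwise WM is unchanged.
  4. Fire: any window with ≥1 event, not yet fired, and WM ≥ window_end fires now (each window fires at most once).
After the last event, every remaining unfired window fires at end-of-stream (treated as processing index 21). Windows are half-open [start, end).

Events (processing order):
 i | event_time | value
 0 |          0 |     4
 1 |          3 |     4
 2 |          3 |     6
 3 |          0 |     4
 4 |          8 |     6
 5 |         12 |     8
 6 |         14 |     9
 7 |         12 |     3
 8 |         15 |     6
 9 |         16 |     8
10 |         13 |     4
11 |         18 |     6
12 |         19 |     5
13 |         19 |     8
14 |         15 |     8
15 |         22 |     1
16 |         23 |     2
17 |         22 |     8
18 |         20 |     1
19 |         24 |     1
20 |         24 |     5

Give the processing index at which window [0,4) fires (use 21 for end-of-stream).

7

i=0 t=0 v=4: → [0,4); WM=−∞
i=1 t=3 v=4: → [0,4); WM=−∞
i=2 t=3 v=6: → [0,4); WM=−∞
i=3 t=0 v=4: → [0,4); WM=2
i=4 t=8 v=6: → [8,12); WM=2
i=5 t=12 v=8: → [12,16); WM=2
i=6 t=14 v=9: → [12,16); WM=2
i=7 t=12 v=3: → [12,16); WM=13; [0,4) fires=6 [8,12) fires=6
i=8 t=15 v=6: → [12,16); WM=13
i=9 t=16 v=8: → [16,20); WM=13
i=10 t=13 v=4: → [12,16); WM=13
i=11 t=18 v=6: → [16,20); WM=17; [12,16) fires=9
i=12 t=19 v=5: → [16,20); WM=17
i=13 t=19 v=8: → [16,20); WM=17
i=14 t=15 v=8: → [12,16); WM=17
i=15 t=22 v=1: → [20,24); WM=21; [16,20) fires=8
i=16 t=23 v=2: → [20,24); WM=21
i=17 t=22 v=8: → [20,24); WM=21
i=18 t=20 v=1: → [20,24); WM=21
i=19 t=24 v=1: → [24,28); WM=23
i=20 t=24 v=5: → [24,28); WM=23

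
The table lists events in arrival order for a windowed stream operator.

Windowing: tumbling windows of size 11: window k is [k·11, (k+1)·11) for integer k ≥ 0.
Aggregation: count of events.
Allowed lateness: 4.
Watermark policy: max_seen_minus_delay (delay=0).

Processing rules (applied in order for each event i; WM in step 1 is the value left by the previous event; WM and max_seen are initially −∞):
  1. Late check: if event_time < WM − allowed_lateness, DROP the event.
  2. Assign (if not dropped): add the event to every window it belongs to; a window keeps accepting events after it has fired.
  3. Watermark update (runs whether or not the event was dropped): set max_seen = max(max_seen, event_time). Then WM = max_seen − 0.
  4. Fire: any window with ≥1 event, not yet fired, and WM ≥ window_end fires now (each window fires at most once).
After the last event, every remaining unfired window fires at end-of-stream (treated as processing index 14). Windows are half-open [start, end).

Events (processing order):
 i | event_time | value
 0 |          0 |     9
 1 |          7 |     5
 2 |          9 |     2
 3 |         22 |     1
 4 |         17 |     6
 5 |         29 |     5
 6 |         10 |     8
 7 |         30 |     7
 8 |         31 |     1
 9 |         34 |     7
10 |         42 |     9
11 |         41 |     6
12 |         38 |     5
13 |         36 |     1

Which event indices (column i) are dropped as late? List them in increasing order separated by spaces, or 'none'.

4 6 13

i=0 t=0 v=9: → [0,11); WM=0
i=1 t=7 v=5: → [0,11); WM=7
i=2 t=9 v=2: → [0,11); WM=9
i=3 t=22 v=1: → [22,33); WM=22; [0,11) fires=3
i=4 t=17 v=6: DROP (t<22-4); WM=22
i=5 t=29 v=5: → [22,33); WM=29
i=6 t=10 v=8: DROP (t<29-4); WM=29
i=7 t=30 v=7: → [22,33); WM=30
i=8 t=31 v=1: → [22,33); WM=31
i=9 t=34 v=7: → [33,44); WM=34; [22,33) fires=4
i=10 t=42 v=9: → [33,44); WM=42
i=11 t=41 v=6: → [33,44); WM=42
i=12 t=38 v=5: → [33,44); WM=42
i=13 t=36 v=1: DROP (t<42-4); WM=42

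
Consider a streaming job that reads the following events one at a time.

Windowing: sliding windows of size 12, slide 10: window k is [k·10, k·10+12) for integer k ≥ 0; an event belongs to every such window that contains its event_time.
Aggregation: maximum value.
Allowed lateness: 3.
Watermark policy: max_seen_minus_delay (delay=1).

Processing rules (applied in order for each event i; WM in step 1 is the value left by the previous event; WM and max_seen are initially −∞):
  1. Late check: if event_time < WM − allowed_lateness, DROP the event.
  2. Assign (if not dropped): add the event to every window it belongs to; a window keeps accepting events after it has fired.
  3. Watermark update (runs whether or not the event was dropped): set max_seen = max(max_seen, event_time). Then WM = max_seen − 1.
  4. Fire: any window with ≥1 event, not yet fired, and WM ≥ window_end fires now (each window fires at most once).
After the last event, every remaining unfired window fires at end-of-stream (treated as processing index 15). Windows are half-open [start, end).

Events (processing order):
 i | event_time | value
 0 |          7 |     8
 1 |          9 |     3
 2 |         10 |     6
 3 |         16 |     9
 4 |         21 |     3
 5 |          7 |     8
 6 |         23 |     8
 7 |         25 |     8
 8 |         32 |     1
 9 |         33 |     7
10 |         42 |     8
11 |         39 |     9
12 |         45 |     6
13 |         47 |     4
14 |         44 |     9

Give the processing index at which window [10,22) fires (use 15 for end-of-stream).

6

i=0 t=7 v=8: → [0,12); WM=6
i=1 t=9 v=3: → [0,12); WM=8
i=2 t=10 v=6: → [10,22),[0,12); WM=9
i=3 t=16 v=9: → [10,22); WM=15; [0,12) fires=8
i=4 t=21 v=3: → [20,32),[10,22); WM=20
i=5 t=7 v=8: DROP (t<20-3); WM=20
i=6 t=23 v=8: → [20,32); WM=22; [10,22) fires=9
i=7 t=25 v=8: → [20,32); WM=24
i=8 t=32 v=1: → [30,42); WM=31
i=9 t=33 v=7: → [30,42); WM=32; [20,32) fires=8
i=10 t=42 v=8: → [40,52); WM=41
i=11 t=39 v=9: → [30,42); WM=41
i=12 t=45 v=6: → [40,52); WM=44; [30,42) fires=9
i=13 t=47 v=4: → [40,52); WM=46
i=14 t=44 v=9: → [40,52); WM=46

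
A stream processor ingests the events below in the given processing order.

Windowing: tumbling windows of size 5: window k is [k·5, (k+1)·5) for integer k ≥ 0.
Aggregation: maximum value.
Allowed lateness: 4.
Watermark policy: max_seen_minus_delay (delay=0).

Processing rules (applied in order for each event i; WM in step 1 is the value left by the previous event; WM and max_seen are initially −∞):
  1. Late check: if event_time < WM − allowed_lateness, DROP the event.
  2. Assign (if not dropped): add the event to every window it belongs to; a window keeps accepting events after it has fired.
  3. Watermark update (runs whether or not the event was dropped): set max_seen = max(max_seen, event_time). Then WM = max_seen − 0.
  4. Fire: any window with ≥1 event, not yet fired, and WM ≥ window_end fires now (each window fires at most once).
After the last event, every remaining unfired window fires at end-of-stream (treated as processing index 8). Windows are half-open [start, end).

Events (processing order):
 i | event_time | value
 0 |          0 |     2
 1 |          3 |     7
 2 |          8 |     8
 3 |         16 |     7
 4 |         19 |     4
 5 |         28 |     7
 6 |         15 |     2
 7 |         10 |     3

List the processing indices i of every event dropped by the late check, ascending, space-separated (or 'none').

i=0 t=0 v=2: → [0,5); WM=0
i=1 t=3 v=7: → [0,5); WM=3
i=2 t=8 v=8: → [5,10); WM=8; [0,5) fires=7
i=3 t=16 v=7: → [15,20); WM=16; [5,10) fires=8
i=4 t=19 v=4: → [15,20); WM=19
i=5 t=28 v=7: → [25,30); WM=28; [15,20) fires=7
i=6 t=15 v=2: DROP (t<28-4); WM=28
i=7 t=10 v=3: DROP (t<28-4); WM=28

6 7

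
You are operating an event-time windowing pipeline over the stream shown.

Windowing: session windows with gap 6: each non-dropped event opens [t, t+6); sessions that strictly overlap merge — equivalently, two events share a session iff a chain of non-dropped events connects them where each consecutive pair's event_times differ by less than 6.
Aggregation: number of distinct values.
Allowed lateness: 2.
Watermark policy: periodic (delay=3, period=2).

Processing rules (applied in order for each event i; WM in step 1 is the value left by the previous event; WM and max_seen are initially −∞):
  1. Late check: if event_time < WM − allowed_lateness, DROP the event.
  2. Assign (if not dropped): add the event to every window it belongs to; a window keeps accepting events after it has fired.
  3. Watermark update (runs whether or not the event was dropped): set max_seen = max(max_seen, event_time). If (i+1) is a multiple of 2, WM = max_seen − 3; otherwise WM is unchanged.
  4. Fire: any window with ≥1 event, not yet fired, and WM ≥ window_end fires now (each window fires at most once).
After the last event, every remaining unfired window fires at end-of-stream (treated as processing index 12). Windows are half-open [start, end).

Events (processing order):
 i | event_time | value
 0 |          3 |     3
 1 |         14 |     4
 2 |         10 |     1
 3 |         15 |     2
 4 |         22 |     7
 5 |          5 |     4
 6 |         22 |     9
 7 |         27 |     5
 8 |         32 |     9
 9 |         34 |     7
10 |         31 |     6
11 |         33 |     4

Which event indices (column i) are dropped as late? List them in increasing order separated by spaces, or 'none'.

5

i=0 t=3 v=3: → [3,9); WM=−∞
i=1 t=14 v=4: → [14,20); WM=11
i=2 t=10 v=1: → [10,20); WM=11
i=3 t=15 v=2: → [10,21); WM=12
i=4 t=22 v=7: → [22,28); WM=12
i=5 t=5 v=4: DROP (t<12-2); WM=19
i=6 t=22 v=9: → [22,28); WM=19
i=7 t=27 v=5: → [22,33); WM=24
i=8 t=32 v=9: → [22,38); WM=24
i=9 t=34 v=7: → [22,40); WM=31
i=10 t=31 v=6: → [22,40); WM=31
i=11 t=33 v=4: → [22,40); WM=31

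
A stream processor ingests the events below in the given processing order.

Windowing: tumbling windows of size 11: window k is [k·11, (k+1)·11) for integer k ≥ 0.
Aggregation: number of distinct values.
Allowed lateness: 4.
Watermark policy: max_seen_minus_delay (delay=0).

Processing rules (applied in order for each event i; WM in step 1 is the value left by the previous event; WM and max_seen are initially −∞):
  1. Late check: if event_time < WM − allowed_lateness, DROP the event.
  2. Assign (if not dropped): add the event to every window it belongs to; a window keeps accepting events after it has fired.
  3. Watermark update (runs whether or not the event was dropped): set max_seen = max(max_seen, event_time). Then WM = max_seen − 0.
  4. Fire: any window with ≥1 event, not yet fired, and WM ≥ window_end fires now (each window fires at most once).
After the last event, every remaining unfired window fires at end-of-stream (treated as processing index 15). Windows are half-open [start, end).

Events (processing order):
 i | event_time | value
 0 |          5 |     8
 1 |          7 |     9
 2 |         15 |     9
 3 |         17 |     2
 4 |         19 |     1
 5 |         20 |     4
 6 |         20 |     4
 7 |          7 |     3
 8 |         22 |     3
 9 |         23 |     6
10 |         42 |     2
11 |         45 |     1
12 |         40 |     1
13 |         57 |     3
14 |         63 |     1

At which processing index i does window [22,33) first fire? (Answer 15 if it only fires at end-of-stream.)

i=0 t=5 v=8: → [0,11); WM=5
i=1 t=7 v=9: → [0,11); WM=7
i=2 t=15 v=9: → [11,22); WM=15; [0,11) fires=2
i=3 t=17 v=2: → [11,22); WM=17
i=4 t=19 v=1: → [11,22); WM=19
i=5 t=20 v=4: → [11,22); WM=20
i=6 t=20 v=4: → [11,22); WM=20
i=7 t=7 v=3: DROP (t<20-4); WM=20
i=8 t=22 v=3: → [22,33); WM=22; [11,22) fires=4
i=9 t=23 v=6: → [22,33); WM=23
i=10 t=42 v=2: → [33,44); WM=42; [22,33) fires=2
i=11 t=45 v=1: → [44,55); WM=45; [33,44) fires=1
i=12 t=40 v=1: DROP (t<45-4); WM=45
i=13 t=57 v=3: → [55,66); WM=57; [44,55) fires=1
i=14 t=63 v=1: → [55,66); WM=63

10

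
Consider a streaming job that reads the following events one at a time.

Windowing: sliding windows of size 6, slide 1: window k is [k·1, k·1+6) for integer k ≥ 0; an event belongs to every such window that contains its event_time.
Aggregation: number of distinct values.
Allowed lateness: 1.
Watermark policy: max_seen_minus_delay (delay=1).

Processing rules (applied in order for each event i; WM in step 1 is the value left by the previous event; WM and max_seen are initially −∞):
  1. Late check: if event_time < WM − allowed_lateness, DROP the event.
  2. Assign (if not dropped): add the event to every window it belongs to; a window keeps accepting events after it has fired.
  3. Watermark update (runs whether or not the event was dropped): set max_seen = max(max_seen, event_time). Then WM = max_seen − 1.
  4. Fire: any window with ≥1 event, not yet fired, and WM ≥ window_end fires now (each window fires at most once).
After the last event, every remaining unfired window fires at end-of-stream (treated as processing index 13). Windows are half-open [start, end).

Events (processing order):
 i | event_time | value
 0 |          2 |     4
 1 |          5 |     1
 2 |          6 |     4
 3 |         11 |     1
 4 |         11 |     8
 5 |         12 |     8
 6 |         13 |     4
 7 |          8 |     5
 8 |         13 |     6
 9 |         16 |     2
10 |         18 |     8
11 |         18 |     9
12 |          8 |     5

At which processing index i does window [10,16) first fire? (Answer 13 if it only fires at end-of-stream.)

10

i=0 t=2 v=4: → [2,8),[1,7),[0,6); WM=1
i=1 t=5 v=1: → [5,11),[4,10),[3,9),[2,8),[1,7),[0,6); WM=4
i=2 t=6 v=4: → [6,12),[5,11),[4,10),[3,9),[2,8),[1,7); WM=5
i=3 t=11 v=1: → [11,17),[10,16),[9,15),[8,14),[7,13),[6,12); WM=10; [0,6) fires=2 [1,7) fires=2 [2,8) fires=2 [3,9) fires=2 [4,10) fires=2
i=4 t=11 v=8: → [11,17),[10,16),[9,15),[8,14),[7,13),[6,12); WM=10
i=5 t=12 v=8: → [12,18),[11,17),[10,16),[9,15),[8,14),[7,13); WM=11; [5,11) fires=2
i=6 t=13 v=4: → [13,19),[12,18),[11,17),[10,16),[9,15),[8,14); WM=12; [6,12) fires=3
i=7 t=8 v=5: DROP (t<12-1); WM=12
i=8 t=13 v=6: → [13,19),[12,18),[11,17),[10,16),[9,15),[8,14); WM=12
i=9 t=16 v=2: → [16,22),[15,21),[14,20),[13,19),[12,18),[11,17); WM=15; [7,13) fires=2 [8,14) fires=4 [9,15) fires=4
i=10 t=18 v=8: → [18,24),[17,23),[16,22),[15,21),[14,20),[13,19); WM=17; [10,16) fires=4 [11,17) fires=5
i=11 t=18 v=9: → [18,24),[17,23),[16,22),[15,21),[14,20),[13,19); WM=17
i=12 t=8 v=5: DROP (t<17-1); WM=17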